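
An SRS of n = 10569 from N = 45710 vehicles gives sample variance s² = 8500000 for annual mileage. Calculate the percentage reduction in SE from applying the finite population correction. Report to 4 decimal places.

12.3198

f = n/N = 10569/45710 = 0.23121855.
SE_no-fpc = √(s²/n) = 28.359105; SE_fpc = √((1−f)s²/n) = 24.865315.
Ratio = √(1−f) = 0.87680183. Reduction = 100·(1 − 0.87680183) = 12.3198%.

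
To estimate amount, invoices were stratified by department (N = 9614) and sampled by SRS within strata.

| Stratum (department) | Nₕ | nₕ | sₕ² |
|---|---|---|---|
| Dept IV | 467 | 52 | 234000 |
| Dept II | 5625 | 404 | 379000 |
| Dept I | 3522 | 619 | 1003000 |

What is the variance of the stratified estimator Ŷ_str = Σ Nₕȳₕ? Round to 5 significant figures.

Var(Ŷ_str) = Σₕ Nₕ²(1 − fₕ)sₕ²/nₕ.
Dept IV: 467²·(1 − 52/467)·234000/52 = 8.721225 × 10^8.
Dept II: 5625²·(1 − 404/5625)·379000/404 = 2.7550791 × 10^10.
Dept I: 3522²·(1 − 619/3522)·1003000/619 = 1.6567107 × 10^10.
Sum = 4.4990021 × 10^10.

4.4990 × 10^10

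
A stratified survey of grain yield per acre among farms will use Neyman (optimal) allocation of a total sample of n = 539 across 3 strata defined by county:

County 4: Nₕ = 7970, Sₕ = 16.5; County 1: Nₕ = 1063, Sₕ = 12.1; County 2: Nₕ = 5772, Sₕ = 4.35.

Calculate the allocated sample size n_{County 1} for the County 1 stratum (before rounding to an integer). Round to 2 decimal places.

40.91

Neyman allocation: nₕ = n·NₕSₕ / Σⱼ NⱼSⱼ.
Σ NⱼSⱼ = 7970·16.5 + 1063·12.1 + 5772·4.35 = 169475.5.
n_{County 1} = 539·1063·12.1 / 169475.5 = 40.91.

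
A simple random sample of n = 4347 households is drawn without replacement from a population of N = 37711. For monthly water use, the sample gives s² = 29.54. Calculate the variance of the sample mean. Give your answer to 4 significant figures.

0.006012

Under SRS without replacement, Var(ȳ) = (1 − f)·s²/n with f = n/N = 4347/37711 = 0.11527141.
Var(ȳ) = (1 − 0.11527141)·29.54/4347 = 0.88472859·0.0067954911 = 0.0060121653.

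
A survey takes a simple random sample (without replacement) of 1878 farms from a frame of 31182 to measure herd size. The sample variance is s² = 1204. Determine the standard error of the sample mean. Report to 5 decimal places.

Under SRS without replacement, Var(ȳ) = (1 − f)·s²/n with f = n/N = 1878/31182 = 0.06022705.
Var(ȳ) = (1 − 0.06022705)·1204/1878 = 0.93977295·0.64110756 = 0.60249554.
SE(ȳ) = √(0.60249554) = 0.77621.

0.77621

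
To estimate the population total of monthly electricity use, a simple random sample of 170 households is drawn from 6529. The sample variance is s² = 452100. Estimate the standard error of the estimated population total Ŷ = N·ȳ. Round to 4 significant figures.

Var(Ŷ) = N²·Var(ȳ) = N²·(1 − n/N)·s²/n.
f = 170/6529 = 0.02603768; Var(ȳ) = 0.97396232·452100/170 = 2590.1669.
Var(Ŷ) = 6529² · 2590.1669 = 1.1041322 × 10^11.
SE(Ŷ) = √(1.1041322 × 10^11) = 332300.

332300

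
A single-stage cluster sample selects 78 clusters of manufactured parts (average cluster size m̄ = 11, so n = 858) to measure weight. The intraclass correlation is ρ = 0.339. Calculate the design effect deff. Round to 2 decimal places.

4.39

deff = 1 + (11 − 1)·0.339 = 1 + 3.39 = 4.39.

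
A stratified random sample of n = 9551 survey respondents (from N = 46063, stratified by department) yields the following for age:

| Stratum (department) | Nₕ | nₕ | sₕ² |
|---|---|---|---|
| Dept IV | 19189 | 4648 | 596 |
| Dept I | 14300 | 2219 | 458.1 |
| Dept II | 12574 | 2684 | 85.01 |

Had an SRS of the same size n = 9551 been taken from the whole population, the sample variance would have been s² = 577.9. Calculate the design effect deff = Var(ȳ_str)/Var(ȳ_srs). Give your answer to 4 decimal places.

Var(ȳ_str) = Σ Wₕ²(1−fₕ)sₕ²/nₕ with Wₕ = Nₕ/46063:
  Dept IV: (19189/46063)²·(1−4648/19189)·596/4648 = 0.016862514
  Dept I: (14300/46063)²·(1−2219/14300)·458.1/2219 = 0.01680883
  Dept II: (12574/46063)²·(1−2684/12574)·85.01/2684 = 0.0018563199
  → Var(ȳ_str) = 0.035527664.
Var(ȳ_srs) = (1 − 9551/46063)·577.9/9551 = 0.047960892.
deff = 0.035527664 / 0.047960892 = 0.7408.

0.7408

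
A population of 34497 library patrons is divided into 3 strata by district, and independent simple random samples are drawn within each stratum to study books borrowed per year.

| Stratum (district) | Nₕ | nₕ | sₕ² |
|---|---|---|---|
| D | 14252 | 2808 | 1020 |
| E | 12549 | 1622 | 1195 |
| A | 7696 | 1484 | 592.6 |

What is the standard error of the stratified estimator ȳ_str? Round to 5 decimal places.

0.38822

Var(ȳ_str) = Σₕ Wₕ²(1 − fₕ)sₕ²/nₕ with Wₕ = Nₕ/N, N = 34497.
D: Wₕ = 0.41313737; term = 0.41313737²·(1 − 0.19702498)·1020/2808 = 0.049784491.
E: Wₕ = 0.36377076; term = 0.36377076²·(1 − 0.12925333)·1195/1622 = 0.084891549.
A: Wₕ = 0.22309186; term = 0.22309186²·(1 − 0.19282744)·592.6/1484 = 0.016042114.
Sum = 0.15071815.
SE = √(0.15071815) = 0.38822.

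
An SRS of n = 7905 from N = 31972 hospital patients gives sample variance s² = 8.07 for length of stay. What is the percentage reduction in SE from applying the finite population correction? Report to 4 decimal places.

13.2387

f = n/N = 7905/31972 = 0.24724759.
SE_no-fpc = √(s²/n) = 0.031951101; SE_fpc = √((1−f)s²/n) = 0.027721192.
Ratio = √(1−f) = 0.86761305. Reduction = 100·(1 − 0.86761305) = 13.2387%.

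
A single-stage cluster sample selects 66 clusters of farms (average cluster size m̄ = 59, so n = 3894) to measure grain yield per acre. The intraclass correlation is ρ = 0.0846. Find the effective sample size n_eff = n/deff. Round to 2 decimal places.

deff = 1 + (59 − 1)·0.0846 = 1 + 4.9068 = 5.9068.
n_eff = 3894 / 5.9068 = 659.24.

659.24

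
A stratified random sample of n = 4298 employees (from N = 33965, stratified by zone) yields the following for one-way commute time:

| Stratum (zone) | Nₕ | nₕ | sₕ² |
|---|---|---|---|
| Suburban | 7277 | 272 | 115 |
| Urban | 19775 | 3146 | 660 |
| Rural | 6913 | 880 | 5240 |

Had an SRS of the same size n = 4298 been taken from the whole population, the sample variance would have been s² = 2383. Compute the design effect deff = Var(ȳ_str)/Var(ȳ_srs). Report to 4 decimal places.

0.6066

Var(ȳ_str) = Σ Wₕ²(1−fₕ)sₕ²/nₕ with Wₕ = Nₕ/33965:
  Suburban: (7277/33965)²·(1−272/7277)·115/272 = 0.018682122
  Urban: (19775/33965)²·(1−3146/19775)·660/3146 = 0.059800471
  Rural: (6913/33965)²·(1−880/6913)·5240/880 = 0.21527087
  → Var(ȳ_str) = 0.29375346.
Var(ȳ_srs) = (1 − 4298/33965)·2383/4298 = 0.48428347.
deff = 0.29375346 / 0.48428347 = 0.6066.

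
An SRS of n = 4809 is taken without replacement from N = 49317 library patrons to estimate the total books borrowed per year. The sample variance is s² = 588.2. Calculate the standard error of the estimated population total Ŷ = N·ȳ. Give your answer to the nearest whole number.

16385

Var(Ŷ) = N²·Var(ȳ) = N²·(1 − n/N)·s²/n.
f = 4809/49317 = 0.09751201; Var(ȳ) = 0.90248799·588.2/4809 = 0.11038541.
Var(Ŷ) = 49317² · 0.11038541 = 2.684757 × 10^8.
SE(Ŷ) = √(2.684757 × 10^8) = 16385.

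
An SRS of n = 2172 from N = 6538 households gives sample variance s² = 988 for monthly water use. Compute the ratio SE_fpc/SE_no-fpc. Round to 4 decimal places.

f = n/N = 2172/6538 = 0.33221169.
SE_no-fpc = √(s²/n) = 0.67444814; SE_fpc = √((1−f)s²/n) = 0.55114766.
Ratio = √(1−f) = 0.81718316.

0.8172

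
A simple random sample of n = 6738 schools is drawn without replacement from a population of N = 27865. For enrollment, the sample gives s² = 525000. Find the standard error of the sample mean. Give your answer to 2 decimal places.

Under SRS without replacement, Var(ȳ) = (1 − f)·s²/n with f = n/N = 6738/27865 = 0.24180872.
Var(ȳ) = (1 − 0.24180872)·525000/6738 = 0.75819128·77.916296 = 59.075456.
SE(ȳ) = √(59.075456) = 7.69.

7.69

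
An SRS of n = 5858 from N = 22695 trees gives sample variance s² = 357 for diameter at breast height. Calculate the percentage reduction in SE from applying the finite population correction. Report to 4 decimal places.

13.8675

f = n/N = 5858/22695 = 0.25811853.
SE_no-fpc = √(s²/n) = 0.24686495; SE_fpc = √((1−f)s²/n) = 0.21263105.
Ratio = √(1−f) = 0.86132542. Reduction = 100·(1 − 0.86132542) = 13.8675%.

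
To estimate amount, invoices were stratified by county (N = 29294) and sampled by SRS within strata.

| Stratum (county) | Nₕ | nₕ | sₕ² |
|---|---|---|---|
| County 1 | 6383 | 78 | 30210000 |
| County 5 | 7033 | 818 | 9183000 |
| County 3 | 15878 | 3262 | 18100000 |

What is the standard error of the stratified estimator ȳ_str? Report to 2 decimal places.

141.53

Var(ȳ_str) = Σₕ Wₕ²(1 − fₕ)sₕ²/nₕ with Wₕ = Nₕ/N, N = 29294.
County 1: Wₕ = 0.21789445; term = 0.21789445²·(1 − 0.01221996)·30210000/78 = 18163.883.
County 5: Wₕ = 0.24008329; term = 0.24008329²·(1 − 0.11630883)·9183000/818 = 571.81517.
County 3: Wₕ = 0.54202226; term = 0.54202226²·(1 − 0.20544149)·18100000/3262 = 1295.2534.
Sum = 20030.952.
SE = √(20030.952) = 141.53.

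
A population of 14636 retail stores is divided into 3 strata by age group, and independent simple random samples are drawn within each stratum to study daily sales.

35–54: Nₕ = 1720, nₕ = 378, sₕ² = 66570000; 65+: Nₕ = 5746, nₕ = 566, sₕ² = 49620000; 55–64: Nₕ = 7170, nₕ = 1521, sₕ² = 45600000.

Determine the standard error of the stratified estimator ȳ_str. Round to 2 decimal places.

140.53

Var(ȳ_str) = Σₕ Wₕ²(1 − fₕ)sₕ²/nₕ with Wₕ = Nₕ/N, N = 14636.
35–54: Wₕ = 0.11751845; term = 0.11751845²·(1 − 0.21976744)·66570000/378 = 1897.6797.
65+: Wₕ = 0.39259360; term = 0.39259360²·(1 − 0.09850331)·49620000/566 = 12181.223.
55–64: Wₕ = 0.48988795; term = 0.48988795²·(1 − 0.21213389)·45600000/1521 = 5668.675.
Sum = 19747.578.
SE = √(19747.578) = 140.53.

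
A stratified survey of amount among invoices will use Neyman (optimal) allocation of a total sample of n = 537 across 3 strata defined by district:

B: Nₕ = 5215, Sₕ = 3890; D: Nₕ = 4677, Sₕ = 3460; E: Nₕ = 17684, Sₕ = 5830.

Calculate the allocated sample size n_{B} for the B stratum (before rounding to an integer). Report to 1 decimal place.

78.1

Neyman allocation: nₕ = n·NₕSₕ / Σⱼ NⱼSⱼ.
Σ NⱼSⱼ = 5215·3890 + 4677·3460 + 17684·5830 = 1.3956649 × 10^8.
n_{B} = 537·5215·3890 / (1.3956649 × 10^8) = 78.1.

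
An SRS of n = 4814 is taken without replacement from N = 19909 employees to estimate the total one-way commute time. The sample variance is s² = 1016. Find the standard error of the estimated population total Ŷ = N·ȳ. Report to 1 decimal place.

7964.1

Var(Ŷ) = N²·Var(ȳ) = N²·(1 − n/N)·s²/n.
f = 4814/19909 = 0.24180019; Var(ȳ) = 0.75819981·1016/4814 = 0.1600189.
Var(Ŷ) = 19909² · 0.1600189 = 6.3426416 × 10^7.
SE(Ŷ) = √(6.3426416 × 10^7) = 7964.1.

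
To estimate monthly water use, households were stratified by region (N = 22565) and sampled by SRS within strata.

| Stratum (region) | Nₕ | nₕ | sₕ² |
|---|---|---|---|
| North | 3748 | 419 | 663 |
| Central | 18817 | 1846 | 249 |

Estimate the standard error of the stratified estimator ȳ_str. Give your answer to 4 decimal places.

Var(ȳ_str) = Σₕ Wₕ²(1 − fₕ)sₕ²/nₕ with Wₕ = Nₕ/N, N = 22565.
North: Wₕ = 0.16609794; term = 0.16609794²·(1 − 0.11179296)·663/419 = 0.038774143.
Central: Wₕ = 0.83390206; term = 0.83390206²·(1 − 0.09810278)·249/1846 = 0.084596967.
Sum = 0.12337111.
SE = √(0.12337111) = 0.3512.

0.3512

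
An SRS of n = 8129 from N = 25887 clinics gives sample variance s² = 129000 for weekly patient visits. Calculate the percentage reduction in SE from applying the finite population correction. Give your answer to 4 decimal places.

f = n/N = 8129/25887 = 0.31401862.
SE_no-fpc = √(s²/n) = 3.9836052; SE_fpc = √((1−f)s²/n) = 3.2993809.
Ratio = √(1−f) = 0.82823993. Reduction = 100·(1 − 0.82823993) = 17.1760%.

17.1760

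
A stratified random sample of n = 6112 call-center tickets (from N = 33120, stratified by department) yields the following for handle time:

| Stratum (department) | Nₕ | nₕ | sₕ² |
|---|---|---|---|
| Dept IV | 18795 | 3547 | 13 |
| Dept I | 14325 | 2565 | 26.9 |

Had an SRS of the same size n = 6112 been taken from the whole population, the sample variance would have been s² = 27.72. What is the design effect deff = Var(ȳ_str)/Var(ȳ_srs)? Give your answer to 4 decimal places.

Var(ȳ_str) = Σ Wₕ²(1−fₕ)sₕ²/nₕ with Wₕ = Nₕ/33120:
  Dept IV: (18795/33120)²·(1−3547/18795)·13/3547 = 9.5753955 × 10^-4
  Dept I: (14325/33120)²·(1−2565/14325)·26.9/2565 = 0.0016105945
  → Var(ȳ_str) = 0.0025681341.
Var(ȳ_srs) = (1 − 6112/33120)·27.72/6112 = 0.0036983838.
deff = 0.0025681341 / 0.0036983838 = 0.6944.

0.6944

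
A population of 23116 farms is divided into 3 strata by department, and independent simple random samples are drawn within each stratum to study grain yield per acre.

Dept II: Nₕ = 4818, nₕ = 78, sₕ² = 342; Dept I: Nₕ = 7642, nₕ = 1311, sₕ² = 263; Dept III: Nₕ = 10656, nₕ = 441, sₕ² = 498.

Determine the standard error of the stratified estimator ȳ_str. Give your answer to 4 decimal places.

0.6600

Var(ȳ_str) = Σₕ Wₕ²(1 − fₕ)sₕ²/nₕ with Wₕ = Nₕ/N, N = 23116.
Dept II: Wₕ = 0.20842706; term = 0.20842706²·(1 − 0.01618929)·342/78 = 0.1873921.
Dept I: Wₕ = 0.33059353; term = 0.33059353²·(1 − 0.17155195)·263/1311 = 0.018163813.
Dept III: Wₕ = 0.46097941; term = 0.46097941²·(1 − 0.04138514)·498/441 = 0.23003714.
Sum = 0.43559305.
SE = √(0.43559305) = 0.6600.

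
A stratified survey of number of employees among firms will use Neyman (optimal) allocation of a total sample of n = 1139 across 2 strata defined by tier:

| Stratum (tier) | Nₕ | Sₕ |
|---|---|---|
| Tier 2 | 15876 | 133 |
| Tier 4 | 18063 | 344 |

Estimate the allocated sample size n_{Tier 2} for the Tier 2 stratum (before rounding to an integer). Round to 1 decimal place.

288.9

Neyman allocation: nₕ = n·NₕSₕ / Σⱼ NⱼSⱼ.
Σ NⱼSⱼ = 15876·133 + 18063·344 = 8.32518 × 10^6.
n_{Tier 2} = 1139·15876·133 / (8.32518 × 10^6) = 288.9.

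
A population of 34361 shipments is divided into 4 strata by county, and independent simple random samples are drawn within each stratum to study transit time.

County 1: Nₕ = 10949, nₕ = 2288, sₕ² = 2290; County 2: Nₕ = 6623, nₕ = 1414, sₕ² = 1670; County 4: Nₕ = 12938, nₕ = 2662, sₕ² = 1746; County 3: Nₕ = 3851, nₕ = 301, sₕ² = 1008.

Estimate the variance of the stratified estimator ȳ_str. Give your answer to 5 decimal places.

Var(ȳ_str) = Σₕ Wₕ²(1 − fₕ)sₕ²/nₕ with Wₕ = Nₕ/N, N = 34361.
County 1: Wₕ = 0.31864614; term = 0.31864614²·(1 − 0.20896886)·2290/2288 = 0.080387842.
County 2: Wₕ = 0.19274759; term = 0.19274759²·(1 − 0.21349841)·1670/1414 = 0.03450997.
County 4: Wₕ = 0.37653153; term = 0.37653153²·(1 − 0.20575050)·1746/2662 = 0.073857711.
County 3: Wₕ = 0.11207474; term = 0.11207474²·(1 − 0.07816152)·1008/301 = 0.038776117.
Sum = 0.22753164.

0.22753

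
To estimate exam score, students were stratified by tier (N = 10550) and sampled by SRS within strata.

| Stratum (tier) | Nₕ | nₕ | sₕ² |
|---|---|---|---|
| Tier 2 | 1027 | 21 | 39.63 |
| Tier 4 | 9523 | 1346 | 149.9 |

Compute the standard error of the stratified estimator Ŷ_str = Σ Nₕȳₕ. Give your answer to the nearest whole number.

Var(Ŷ_str) = Σₕ Nₕ²(1 − fₕ)sₕ²/nₕ.
Tier 2: 1027²·(1 − 21/1027)·39.63/21 = 1.9497243 × 10^6.
Tier 4: 9523²·(1 − 1346/9523)·149.9/1346 = 8.6721016 × 10^6.
Sum = 1.0621826 × 10^7.
SE = √(1.0621826 × 10^7) = 3259.

3259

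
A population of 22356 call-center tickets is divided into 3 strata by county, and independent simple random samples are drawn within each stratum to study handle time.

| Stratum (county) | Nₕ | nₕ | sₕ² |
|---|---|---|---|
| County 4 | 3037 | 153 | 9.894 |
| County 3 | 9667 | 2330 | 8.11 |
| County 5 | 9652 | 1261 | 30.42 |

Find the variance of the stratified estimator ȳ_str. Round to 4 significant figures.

Var(ȳ_str) = Σₕ Wₕ²(1 − fₕ)sₕ²/nₕ with Wₕ = Nₕ/N, N = 22356.
County 4: Wₕ = 0.13584720; term = 0.13584720²·(1 − 0.05037866)·9.894/153 = 0.0011332672.
County 3: Wₕ = 0.43241188; term = 0.43241188²·(1 − 0.24102617)·8.11/2330 = 4.9395453 × 10^-4.
County 5: Wₕ = 0.43174092; term = 0.43174092²·(1 − 0.13064650)·30.42/1261 = 0.0039091916.
Sum = 0.0055364133.

0.005536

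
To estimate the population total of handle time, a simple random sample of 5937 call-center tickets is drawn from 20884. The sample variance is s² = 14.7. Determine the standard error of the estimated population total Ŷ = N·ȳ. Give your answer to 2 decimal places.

Var(Ŷ) = N²·Var(ȳ) = N²·(1 − n/N)·s²/n.
f = 5937/20884 = 0.28428462; Var(ȳ) = 0.71571538·14.7/5937 = 0.0017721098.
Var(Ŷ) = 20884² · 0.0017721098 = 772890.55.
SE(Ŷ) = √(772890.55) = 879.14.

879.14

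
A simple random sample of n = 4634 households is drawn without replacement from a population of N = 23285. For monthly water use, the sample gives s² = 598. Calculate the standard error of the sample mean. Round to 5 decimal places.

Under SRS without replacement, Var(ȳ) = (1 − f)·s²/n with f = n/N = 4634/23285 = 0.19901224.
Var(ȳ) = (1 − 0.19901224)·598/4634 = 0.80098776·0.12904618 = 0.10336441.
SE(ȳ) = √(0.10336441) = 0.32150.

0.32150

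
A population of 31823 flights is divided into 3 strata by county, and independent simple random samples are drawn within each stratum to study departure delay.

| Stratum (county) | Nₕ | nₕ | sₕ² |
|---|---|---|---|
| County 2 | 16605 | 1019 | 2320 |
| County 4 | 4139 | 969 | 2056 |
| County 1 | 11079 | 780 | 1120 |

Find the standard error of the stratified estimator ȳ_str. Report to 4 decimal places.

0.8781

Var(ȳ_str) = Σₕ Wₕ²(1 − fₕ)sₕ²/nₕ with Wₕ = Nₕ/N, N = 31823.
County 2: Wₕ = 0.52179241; term = 0.52179241²·(1 − 0.06136706)·2320/1019 = 0.58184206.
County 4: Wₕ = 0.13006316; term = 0.13006316²·(1 − 0.23411452)·2056/969 = 0.027489813.
County 1: Wₕ = 0.34814442; term = 0.34814442²·(1 − 0.07040347)·1120/780 = 0.16178446.
Sum = 0.77111633.
SE = √(0.77111633) = 0.8781.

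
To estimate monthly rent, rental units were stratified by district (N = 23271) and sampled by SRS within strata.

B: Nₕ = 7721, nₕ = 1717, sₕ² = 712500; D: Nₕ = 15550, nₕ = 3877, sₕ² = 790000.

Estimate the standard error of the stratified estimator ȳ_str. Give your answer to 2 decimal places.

Var(ȳ_str) = Σₕ Wₕ²(1 − fₕ)sₕ²/nₕ with Wₕ = Nₕ/N, N = 23271.
B: Wₕ = 0.33178634; term = 0.33178634²·(1 − 0.22238052)·712500/1717 = 35.522107.
D: Wₕ = 0.66821366; term = 0.66821366²·(1 − 0.24932476)·790000/3877 = 68.298958.
Sum = 103.82107.
SE = √(103.82107) = 10.19.

10.19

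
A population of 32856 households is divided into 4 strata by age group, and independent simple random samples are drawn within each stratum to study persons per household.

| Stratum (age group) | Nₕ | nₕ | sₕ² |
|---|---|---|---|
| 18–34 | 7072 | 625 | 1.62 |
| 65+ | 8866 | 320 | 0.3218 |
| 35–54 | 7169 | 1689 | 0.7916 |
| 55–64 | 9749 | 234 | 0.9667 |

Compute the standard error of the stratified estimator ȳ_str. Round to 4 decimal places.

0.0235

Var(ȳ_str) = Σₕ Wₕ²(1 − fₕ)sₕ²/nₕ with Wₕ = Nₕ/N, N = 32856.
18–34: Wₕ = 0.21524227; term = 0.21524227²·(1 − 0.08837670)·1.62/625 = 1.0947263 × 10^-4.
65+: Wₕ = 0.26984417; term = 0.26984417²·(1 − 0.03609294)·0.3218/320 = 7.0582542 × 10^-5.
35–54: Wₕ = 0.21819455; term = 0.21819455²·(1 − 0.23559771)·0.7916/1689 = 1.7056342 × 10^-5.
55–64: Wₕ = 0.29671902; term = 0.29671902²·(1 − 0.02400246)·0.9667/234 = 3.5498937 × 10^-4.
Sum = 5.5210088 × 10^-4.
SE = √(5.5210088 × 10^-4) = 0.0235.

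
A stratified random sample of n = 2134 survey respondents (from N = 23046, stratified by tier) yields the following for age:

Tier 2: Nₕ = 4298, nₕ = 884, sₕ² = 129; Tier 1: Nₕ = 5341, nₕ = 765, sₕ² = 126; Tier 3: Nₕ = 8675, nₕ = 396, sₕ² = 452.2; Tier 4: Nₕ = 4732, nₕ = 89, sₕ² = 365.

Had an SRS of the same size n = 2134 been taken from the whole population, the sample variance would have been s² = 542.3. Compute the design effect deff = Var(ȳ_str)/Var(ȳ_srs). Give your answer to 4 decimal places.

1.4557

Var(ȳ_str) = Σ Wₕ²(1−fₕ)sₕ²/nₕ with Wₕ = Nₕ/23046:
  Tier 2: (4298/23046)²·(1−884/4298)·129/884 = 0.0040315891
  Tier 1: (5341/23046)²·(1−765/5341)·126/765 = 0.0075792562
  Tier 3: (8675/23046)²·(1−396/8675)·452.2/396 = 0.15441576
  Tier 4: (4732/23046)²·(1−89/4732)·365/89 = 0.16965051
  → Var(ȳ_str) = 0.33567712.
Var(ȳ_srs) = (1 − 2134/23046)·542.3/2134 = 0.23059251.
deff = 0.33567712 / 0.23059251 = 1.4557.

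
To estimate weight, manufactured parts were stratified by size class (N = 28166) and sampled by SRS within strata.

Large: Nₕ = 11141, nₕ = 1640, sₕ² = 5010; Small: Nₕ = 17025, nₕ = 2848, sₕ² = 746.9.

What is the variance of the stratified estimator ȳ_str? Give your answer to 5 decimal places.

Var(ȳ_str) = Σₕ Wₕ²(1 − fₕ)sₕ²/nₕ with Wₕ = Nₕ/N, N = 28166.
Large: Wₕ = 0.39554782; term = 0.39554782²·(1 − 0.14720402)·5010/1640 = 0.40760267.
Small: Wₕ = 0.60445218; term = 0.60445218²·(1 − 0.16728341)·746.9/2848 = 0.079789103.
Sum = 0.48739177.

0.48739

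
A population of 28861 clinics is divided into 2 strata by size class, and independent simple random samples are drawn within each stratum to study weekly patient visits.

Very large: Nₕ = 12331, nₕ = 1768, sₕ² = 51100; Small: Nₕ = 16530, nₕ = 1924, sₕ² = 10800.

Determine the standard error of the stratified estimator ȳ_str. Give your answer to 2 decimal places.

Var(ȳ_str) = Σₕ Wₕ²(1 − fₕ)sₕ²/nₕ with Wₕ = Nₕ/N, N = 28861.
Very large: Wₕ = 0.42725477; term = 0.42725477²·(1 − 0.14337848)·51100/1768 = 4.5196153.
Small: Wₕ = 0.57274523; term = 0.57274523²·(1 − 0.11639443)·10800/1924 = 1.627047.
Sum = 6.1466623.
SE = √(6.1466623) = 2.48.

2.48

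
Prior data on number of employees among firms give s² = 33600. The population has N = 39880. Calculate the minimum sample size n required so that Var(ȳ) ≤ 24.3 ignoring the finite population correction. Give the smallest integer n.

Without fpc, n₀ = s²/D = 33600/24.3 = 1382.7160.
Rounding up, n = 1383.

1383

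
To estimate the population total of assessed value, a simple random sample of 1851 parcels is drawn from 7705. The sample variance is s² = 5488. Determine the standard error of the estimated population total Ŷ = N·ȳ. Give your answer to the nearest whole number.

11564

Var(Ŷ) = N²·Var(ȳ) = N²·(1 − n/N)·s²/n.
f = 1851/7705 = 0.24023361; Var(ȳ) = 0.75976639·5488/1851 = 2.2526191.
Var(Ŷ) = 7705² · 2.2526191 = 1.3373129 × 10^8.
SE(Ŷ) = √(1.3373129 × 10^8) = 11564.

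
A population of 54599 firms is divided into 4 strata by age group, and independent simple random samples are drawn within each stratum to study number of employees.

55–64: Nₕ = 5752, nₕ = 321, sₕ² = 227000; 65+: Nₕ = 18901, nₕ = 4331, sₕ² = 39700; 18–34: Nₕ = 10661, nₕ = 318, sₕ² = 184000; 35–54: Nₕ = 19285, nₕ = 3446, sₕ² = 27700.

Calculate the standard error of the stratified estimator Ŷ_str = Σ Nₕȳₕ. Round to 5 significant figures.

301450

Var(Ŷ_str) = Σₕ Nₕ²(1 − fₕ)sₕ²/nₕ.
55–64: 5752²·(1 − 321/5752)·227000/321 = 2.209121 × 10^10.
65+: 18901²·(1 − 4331/18901)·39700/4331 = 2.5243331 × 10^9.
18–34: 10661²·(1 − 318/10661)·184000/318 = 6.3802129 × 10^10.
35–54: 19285²·(1 − 3446/19285)·27700/3446 = 2.4553415 × 10^9.
Sum = 9.0873014 × 10^10.
SE = √(9.0873014 × 10^10) = 301450.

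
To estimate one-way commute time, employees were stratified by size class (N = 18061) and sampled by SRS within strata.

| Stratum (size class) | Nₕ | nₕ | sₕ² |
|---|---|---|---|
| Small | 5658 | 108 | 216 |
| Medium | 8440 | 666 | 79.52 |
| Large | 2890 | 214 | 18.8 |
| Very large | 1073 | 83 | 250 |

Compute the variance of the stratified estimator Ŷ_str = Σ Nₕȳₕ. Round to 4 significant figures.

Var(Ŷ_str) = Σₕ Nₕ²(1 − fₕ)sₕ²/nₕ.
Small: 5658²·(1 − 108/5658)·216/108 = 6.28038 × 10^7.
Medium: 8440²·(1 − 666/8440)·79.52/666 = 7.8341003 × 10^6.
Large: 2890²·(1 − 214/2890)·18.8/214 = 679403.89.
Very large: 1073²·(1 − 83/1073)·250/83 = 3.1996084 × 10^6.
Sum = 7.4516913 × 10^7.

7.452 × 10^7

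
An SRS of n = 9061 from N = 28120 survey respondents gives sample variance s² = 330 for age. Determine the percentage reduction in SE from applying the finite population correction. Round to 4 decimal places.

f = n/N = 9061/28120 = 0.32222617.
SE_no-fpc = √(s²/n) = 0.19083978; SE_fpc = √((1−f)s²/n) = 0.1571127.
Ratio = √(1−f) = 0.82327020. Reduction = 100·(1 − 0.82327020) = 17.6730%.

17.6730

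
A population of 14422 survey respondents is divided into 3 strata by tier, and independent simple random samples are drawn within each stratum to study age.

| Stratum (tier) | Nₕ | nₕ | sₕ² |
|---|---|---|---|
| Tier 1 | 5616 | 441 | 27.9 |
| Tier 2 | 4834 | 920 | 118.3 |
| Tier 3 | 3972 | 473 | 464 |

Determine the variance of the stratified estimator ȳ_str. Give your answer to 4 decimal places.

Var(ȳ_str) = Σₕ Wₕ²(1 − fₕ)sₕ²/nₕ with Wₕ = Nₕ/N, N = 14422.
Tier 1: Wₕ = 0.38940508; term = 0.38940508²·(1 − 0.07852564)·27.9/441 = 0.0088399963.
Tier 2: Wₕ = 0.33518236; term = 0.33518236²·(1 − 0.19031858)·118.3/920 = 0.011696971.
Tier 3: Wₕ = 0.27541256; term = 0.27541256²·(1 − 0.11908359)·464/473 = 0.065547939.
Sum = 0.086084906.

0.0861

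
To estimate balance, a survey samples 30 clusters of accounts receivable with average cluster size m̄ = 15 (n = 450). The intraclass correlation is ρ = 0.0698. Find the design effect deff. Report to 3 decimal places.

1.977

deff = 1 + (15 − 1)·0.0698 = 1 + 0.9772 = 1.9772.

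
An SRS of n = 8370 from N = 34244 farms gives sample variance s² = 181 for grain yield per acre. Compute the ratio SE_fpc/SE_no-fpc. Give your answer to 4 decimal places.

0.8692

f = n/N = 8370/34244 = 0.24442238.
SE_no-fpc = √(s²/n) = 0.1470539; SE_fpc = √((1−f)s²/n) = 0.12782509.
Ratio = √(1−f) = 0.86923968.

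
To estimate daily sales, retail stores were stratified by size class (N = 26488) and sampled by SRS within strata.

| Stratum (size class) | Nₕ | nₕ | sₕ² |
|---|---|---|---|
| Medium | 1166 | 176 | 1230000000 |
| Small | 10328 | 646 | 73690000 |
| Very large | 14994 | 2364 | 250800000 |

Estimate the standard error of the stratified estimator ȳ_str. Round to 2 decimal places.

Var(ȳ_str) = Σₕ Wₕ²(1 − fₕ)sₕ²/nₕ with Wₕ = Nₕ/N, N = 26488.
Medium: Wₕ = 0.04401993; term = 0.04401993²·(1 − 0.15094340)·1230000000/176 = 11498.147.
Small: Wₕ = 0.38991241; term = 0.38991241²·(1 − 0.06254841)·73690000/646 = 16257.696.
Very large: Wₕ = 0.56606765; term = 0.56606765²·(1 − 0.15766307)·250800000/2364 = 28635.356.
Sum = 56391.199.
SE = √(56391.199) = 237.47.

237.47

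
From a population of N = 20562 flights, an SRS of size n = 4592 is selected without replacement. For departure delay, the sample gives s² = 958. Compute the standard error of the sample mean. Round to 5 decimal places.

Under SRS without replacement, Var(ȳ) = (1 − f)·s²/n with f = n/N = 4592/20562 = 0.22332458.
Var(ȳ) = (1 − 0.22332458)·958/4592 = 0.77667542·0.20862369 = 0.16203289.
SE(ȳ) = √(0.16203289) = 0.40253.

0.40253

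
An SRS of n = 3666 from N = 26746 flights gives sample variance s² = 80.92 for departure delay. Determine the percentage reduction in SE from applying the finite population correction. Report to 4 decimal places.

7.1058

f = n/N = 3666/26746 = 0.13706723.
SE_no-fpc = √(s²/n) = 0.1485702; SE_fpc = √((1−f)s²/n) = 0.13801306.
Ratio = √(1−f) = 0.92894175. Reduction = 100·(1 − 0.92894175) = 7.1058%.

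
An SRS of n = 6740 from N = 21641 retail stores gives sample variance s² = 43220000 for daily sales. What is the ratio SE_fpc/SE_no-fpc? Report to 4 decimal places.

f = n/N = 6740/21641 = 0.31144587.
SE_no-fpc = √(s²/n) = 80.077855; SE_fpc = √((1−f)s²/n) = 66.447933.
Ratio = √(1−f) = 0.82979162.

0.8298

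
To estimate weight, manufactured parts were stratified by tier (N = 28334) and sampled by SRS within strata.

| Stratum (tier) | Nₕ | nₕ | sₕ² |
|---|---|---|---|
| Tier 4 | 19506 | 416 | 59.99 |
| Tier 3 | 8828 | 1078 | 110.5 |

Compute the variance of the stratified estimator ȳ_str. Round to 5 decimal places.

0.07562

Var(ȳ_str) = Σₕ Wₕ²(1 − fₕ)sₕ²/nₕ with Wₕ = Nₕ/N, N = 28334.
Tier 4: Wₕ = 0.68843086; term = 0.68843086²·(1 − 0.02132677)·59.99/416 = 0.066887336.
Tier 3: Wₕ = 0.31156914; term = 0.31156914²·(1 − 0.12211146)·110.5/1078 = 0.0087355804.
Sum = 0.075622916.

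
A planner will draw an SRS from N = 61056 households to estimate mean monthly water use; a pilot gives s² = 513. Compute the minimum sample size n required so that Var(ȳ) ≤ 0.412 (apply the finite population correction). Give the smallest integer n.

Without fpc, n₀ = s²/D = 513/0.412 = 1245.1456.
With fpc, (1 − n/N)·s²/n ≤ D requires n ≥ n₀/(1 + n₀/N) = 1245.1456/(1 + 1245.1456/61056) = 1220.2602.
Rounding up, n = 1221.

1221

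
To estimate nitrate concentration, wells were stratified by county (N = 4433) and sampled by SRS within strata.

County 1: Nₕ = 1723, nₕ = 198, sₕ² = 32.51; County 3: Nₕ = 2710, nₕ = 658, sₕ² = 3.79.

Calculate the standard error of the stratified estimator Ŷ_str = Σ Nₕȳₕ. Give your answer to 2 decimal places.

Var(Ŷ_str) = Σₕ Nₕ²(1 − fₕ)sₕ²/nₕ.
County 1: 1723²·(1 − 198/1723)·32.51/198 = 431426.58.
County 3: 2710²·(1 − 658/2710)·3.79/658 = 32030.223.
Sum = 463456.8.
SE = √(463456.8) = 680.78.

680.78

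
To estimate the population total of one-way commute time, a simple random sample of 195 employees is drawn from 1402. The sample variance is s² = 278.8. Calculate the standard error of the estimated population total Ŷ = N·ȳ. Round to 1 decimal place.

1555.5

Var(Ŷ) = N²·Var(ȳ) = N²·(1 − n/N)·s²/n.
f = 195/1402 = 0.13908702; Var(ȳ) = 0.86091298·278.8/195 = 1.2308848.
Var(Ŷ) = 1402² · 1.2308848 = 2.4194321 × 10^6.
SE(Ŷ) = √(2.4194321 × 10^6) = 1555.5.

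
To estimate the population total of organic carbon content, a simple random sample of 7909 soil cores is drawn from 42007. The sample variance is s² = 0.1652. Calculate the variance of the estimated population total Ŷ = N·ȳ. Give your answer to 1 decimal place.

Var(Ŷ) = N²·Var(ȳ) = N²·(1 − n/N)·s²/n.
f = 7909/42007 = 0.18827814; Var(ȳ) = 0.81172186·0.1652/7909 = 1.6954919 × 10^-5.
Var(Ŷ) = 42007² · (1.6954919 × 10^-5) = 29918.447.

29918.4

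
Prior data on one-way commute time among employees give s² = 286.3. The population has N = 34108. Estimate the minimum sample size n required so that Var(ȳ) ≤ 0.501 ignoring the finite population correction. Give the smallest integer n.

Without fpc, n₀ = s²/D = 286.3/0.501 = 571.4571.
Rounding up, n = 572.

572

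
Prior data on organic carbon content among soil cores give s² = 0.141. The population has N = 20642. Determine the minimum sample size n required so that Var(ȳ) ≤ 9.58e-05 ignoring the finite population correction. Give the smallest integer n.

1472

Without fpc, n₀ = s²/D = 0.141/9.58e-05 = 1471.8163.
Rounding up, n = 1472.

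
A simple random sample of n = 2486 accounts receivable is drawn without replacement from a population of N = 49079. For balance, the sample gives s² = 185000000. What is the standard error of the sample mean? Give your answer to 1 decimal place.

265.8

Under SRS without replacement, Var(ȳ) = (1 − f)·s²/n with f = n/N = 2486/49079 = 0.05065303.
Var(ȳ) = (1 − 0.05065303)·185000000/2486 = 0.94934697·74416.734 = 70647.301.
SE(ȳ) = √(70647.301) = 265.8.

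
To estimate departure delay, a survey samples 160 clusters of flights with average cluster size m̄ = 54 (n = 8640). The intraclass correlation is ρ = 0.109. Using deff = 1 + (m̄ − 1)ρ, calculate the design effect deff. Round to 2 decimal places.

6.78

deff = 1 + (54 − 1)·0.109 = 1 + 5.777 = 6.777.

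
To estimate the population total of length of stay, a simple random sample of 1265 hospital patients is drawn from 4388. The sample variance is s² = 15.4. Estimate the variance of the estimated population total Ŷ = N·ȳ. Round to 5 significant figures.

166830

Var(Ŷ) = N²·Var(ȳ) = N²·(1 − n/N)·s²/n.
f = 1265/4388 = 0.28828624; Var(ȳ) = 0.71171376·15.4/1265 = 0.0086643415.
Var(Ŷ) = 4388² · 0.0086643415 = 166827.94.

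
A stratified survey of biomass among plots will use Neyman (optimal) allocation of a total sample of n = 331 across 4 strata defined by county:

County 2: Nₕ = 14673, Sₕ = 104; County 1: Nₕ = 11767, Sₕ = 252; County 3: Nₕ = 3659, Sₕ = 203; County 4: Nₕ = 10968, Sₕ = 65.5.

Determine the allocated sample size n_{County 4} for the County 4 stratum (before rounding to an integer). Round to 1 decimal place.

39.9

Neyman allocation: nₕ = n·NₕSₕ / Σⱼ NⱼSⱼ.
Σ NⱼSⱼ = 14673·104 + 11767·252 + 3659·203 + 10968·65.5 = 5.952457 × 10^6.
n_{County 4} = 331·10968·65.5 / (5.952457 × 10^6) = 39.9.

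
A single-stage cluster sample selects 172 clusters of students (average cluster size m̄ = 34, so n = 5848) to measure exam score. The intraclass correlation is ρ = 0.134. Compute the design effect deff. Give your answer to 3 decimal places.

deff = 1 + (34 − 1)·0.134 = 1 + 4.422 = 5.422.

5.422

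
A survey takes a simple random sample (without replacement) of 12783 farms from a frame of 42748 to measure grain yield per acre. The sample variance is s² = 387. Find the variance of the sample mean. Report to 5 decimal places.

0.02122

Under SRS without replacement, Var(ȳ) = (1 − f)·s²/n with f = n/N = 12783/42748 = 0.29903153.
Var(ȳ) = (1 − 0.29903153)·387/12783 = 0.70096847·0.030274583 = 0.021221528.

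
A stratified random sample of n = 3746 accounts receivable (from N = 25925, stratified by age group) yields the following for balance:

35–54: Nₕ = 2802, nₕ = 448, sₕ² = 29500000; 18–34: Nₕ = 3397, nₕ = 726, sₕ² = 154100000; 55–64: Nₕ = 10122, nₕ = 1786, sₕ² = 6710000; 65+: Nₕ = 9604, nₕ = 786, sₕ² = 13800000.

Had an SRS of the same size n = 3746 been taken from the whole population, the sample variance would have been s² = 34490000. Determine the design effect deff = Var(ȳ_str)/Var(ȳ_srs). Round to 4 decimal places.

0.7866

Var(ȳ_str) = Σ Wₕ²(1−fₕ)sₕ²/nₕ with Wₕ = Nₕ/25925:
  35–54: (2802/25925)²·(1−448/2802)·29500000/448 = 646.22099
  18–34: (3397/25925)²·(1−726/3397)·154100000/726 = 2865.4836
  55–64: (10122/25925)²·(1−1786/10122)·6710000/1786 = 471.6584
  65+: (9604/25925)²·(1−786/9604)·13800000/786 = 2212.2859
  → Var(ȳ_str) = 6195.6489.
Var(ȳ_srs) = (1 − 3746/25925)·34490000/3746 = 7876.7782.
deff = 6195.6489 / 7876.7782 = 0.7866.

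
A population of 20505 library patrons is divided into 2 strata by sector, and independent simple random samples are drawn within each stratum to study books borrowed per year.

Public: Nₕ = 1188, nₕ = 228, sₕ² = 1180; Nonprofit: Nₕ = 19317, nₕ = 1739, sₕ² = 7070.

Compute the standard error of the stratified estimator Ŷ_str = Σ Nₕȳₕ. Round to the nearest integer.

Var(Ŷ_str) = Σₕ Nₕ²(1 − fₕ)sₕ²/nₕ.
Public: 1188²·(1 − 228/1188)·1180/228 = 5.9024842 × 10^6.
Nonprofit: 19317²·(1 − 1739/19317)·7070/1739 = 1.3804764 × 10^9.
Sum = 1.3863789 × 10^9.
SE = √(1.3863789 × 10^9) = 37234.

37234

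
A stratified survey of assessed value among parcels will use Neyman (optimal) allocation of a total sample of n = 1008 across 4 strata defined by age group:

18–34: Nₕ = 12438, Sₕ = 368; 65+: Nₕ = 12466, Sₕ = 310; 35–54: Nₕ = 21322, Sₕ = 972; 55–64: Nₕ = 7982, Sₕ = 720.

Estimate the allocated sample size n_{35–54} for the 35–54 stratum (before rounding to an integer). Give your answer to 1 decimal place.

Neyman allocation: nₕ = n·NₕSₕ / Σⱼ NⱼSⱼ.
Σ NⱼSⱼ = 12438·368 + 12466·310 + 21322·972 + 7982·720 = 3.4913668 × 10^7.
n_{35–54} = 1008·21322·972 / (3.4913668 × 10^7) = 598.4.

598.4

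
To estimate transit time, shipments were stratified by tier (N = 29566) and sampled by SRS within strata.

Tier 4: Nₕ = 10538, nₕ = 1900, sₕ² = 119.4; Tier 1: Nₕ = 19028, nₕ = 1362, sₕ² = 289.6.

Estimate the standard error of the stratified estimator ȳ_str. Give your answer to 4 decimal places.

Var(ȳ_str) = Σₕ Wₕ²(1 − fₕ)sₕ²/nₕ with Wₕ = Nₕ/N, N = 29566.
Tier 4: Wₕ = 0.35642292; term = 0.35642292²·(1 − 0.18029987)·119.4/1900 = 0.0065439048.
Tier 1: Wₕ = 0.64357708; term = 0.64357708²·(1 − 0.07157873)·289.6/1362 = 0.081765044.
Sum = 0.088308949.
SE = √(0.088308949) = 0.2972.

0.2972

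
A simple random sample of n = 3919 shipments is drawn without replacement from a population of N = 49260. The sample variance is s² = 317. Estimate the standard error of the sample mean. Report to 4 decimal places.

Under SRS without replacement, Var(ȳ) = (1 − f)·s²/n with f = n/N = 3919/49260 = 0.07955745.
Var(ȳ) = (1 − 0.07955745)·317/3919 = 0.92044255·0.080887982 = 0.07445274.
SE(ȳ) = √(0.07445274) = 0.2729.

0.2729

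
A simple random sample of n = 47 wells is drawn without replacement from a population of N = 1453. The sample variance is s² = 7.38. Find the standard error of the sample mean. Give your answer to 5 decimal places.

Under SRS without replacement, Var(ȳ) = (1 − f)·s²/n with f = n/N = 47/1453 = 0.03234687.
Var(ȳ) = (1 − 0.03234687)·7.38/47 = 0.96765313·0.15702128 = 0.15194213.
SE(ȳ) = √(0.15194213) = 0.38980.

0.38980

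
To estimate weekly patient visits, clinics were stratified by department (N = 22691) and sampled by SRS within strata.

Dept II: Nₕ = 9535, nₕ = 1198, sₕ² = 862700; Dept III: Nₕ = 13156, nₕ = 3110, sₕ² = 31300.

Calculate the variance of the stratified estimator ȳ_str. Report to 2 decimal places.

113.76

Var(ȳ_str) = Σₕ Wₕ²(1 − fₕ)sₕ²/nₕ with Wₕ = Nₕ/N, N = 22691.
Dept II: Wₕ = 0.42021066; term = 0.42021066²·(1 − 0.12564237)·862700/1198 = 111.17988.
Dept III: Wₕ = 0.57978934; term = 0.57978934²·(1 − 0.23639404)·31300/3110 = 2.5834123.
Sum = 113.76329.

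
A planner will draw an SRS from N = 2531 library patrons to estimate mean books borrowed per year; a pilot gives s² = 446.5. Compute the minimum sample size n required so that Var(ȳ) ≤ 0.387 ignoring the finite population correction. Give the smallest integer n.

Without fpc, n₀ = s²/D = 446.5/0.387 = 1153.7468.
Rounding up, n = 1154.

1154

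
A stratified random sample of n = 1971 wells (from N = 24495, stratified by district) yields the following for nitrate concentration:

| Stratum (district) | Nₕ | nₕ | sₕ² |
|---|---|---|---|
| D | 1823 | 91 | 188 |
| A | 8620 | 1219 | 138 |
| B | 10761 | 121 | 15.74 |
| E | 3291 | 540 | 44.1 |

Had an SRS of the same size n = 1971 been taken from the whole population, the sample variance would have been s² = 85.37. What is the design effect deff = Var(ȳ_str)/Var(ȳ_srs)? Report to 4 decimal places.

1.2294

Var(ȳ_str) = Σ Wₕ²(1−fₕ)sₕ²/nₕ with Wₕ = Nₕ/24495:
  D: (1823/24495)²·(1−91/1823)·188/91 = 0.010871667
  A: (8620/24495)²·(1−1219/8620)·138/1219 = 0.012036997
  B: (10761/24495)²·(1−121/10761)·15.74/121 = 0.024823255
  E: (3291/24495)²·(1−540/3291)·44.1/540 = 0.0012322772
  → Var(ȳ_str) = 0.048964196.
Var(ȳ_srs) = (1 − 1971/24495)·85.37/1971 = 0.039827838.
deff = 0.048964196 / 0.039827838 = 1.2294.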